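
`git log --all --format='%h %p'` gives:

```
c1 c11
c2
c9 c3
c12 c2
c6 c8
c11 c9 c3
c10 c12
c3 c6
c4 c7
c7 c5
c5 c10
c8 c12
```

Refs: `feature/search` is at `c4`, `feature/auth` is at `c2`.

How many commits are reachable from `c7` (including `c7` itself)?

5

Walking parent pointers from c7: reachable set = {c10, c12, c2, c5, c7}.
That is 5 commits.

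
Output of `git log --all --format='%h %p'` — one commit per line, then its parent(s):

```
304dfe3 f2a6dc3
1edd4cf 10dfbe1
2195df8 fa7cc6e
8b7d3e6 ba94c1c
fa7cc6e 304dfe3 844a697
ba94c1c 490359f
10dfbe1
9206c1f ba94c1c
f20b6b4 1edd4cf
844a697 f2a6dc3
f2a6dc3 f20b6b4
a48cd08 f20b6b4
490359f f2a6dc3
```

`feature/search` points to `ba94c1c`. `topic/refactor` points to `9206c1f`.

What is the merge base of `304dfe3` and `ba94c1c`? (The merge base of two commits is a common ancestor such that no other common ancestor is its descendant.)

Ancestors of 304dfe3: {10dfbe1, 1edd4cf, 304dfe3, f20b6b4, f2a6dc3}.
Ancestors of ba94c1c: {10dfbe1, 1edd4cf, 490359f, ba94c1c, f20b6b4, f2a6dc3}.
Common ancestors: {10dfbe1, 1edd4cf, f20b6b4, f2a6dc3}.
Among these, f2a6dc3 is not an ancestor of any other common ancestor — it is the merge base.

f2a6dc3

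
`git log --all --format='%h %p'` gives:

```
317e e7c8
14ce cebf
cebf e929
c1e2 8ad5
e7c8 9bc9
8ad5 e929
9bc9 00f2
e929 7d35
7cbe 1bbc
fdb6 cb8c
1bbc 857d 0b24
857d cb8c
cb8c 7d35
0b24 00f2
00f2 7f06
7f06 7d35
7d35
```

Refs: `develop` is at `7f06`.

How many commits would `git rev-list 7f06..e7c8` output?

3

Reachable from e7c8: {00f2, 7d35, 7f06, 9bc9, e7c8}.
Reachable from 7f06: {7d35, 7f06}.
In e7c8's history but not 7f06's: {00f2, 9bc9, e7c8} — 3 commits.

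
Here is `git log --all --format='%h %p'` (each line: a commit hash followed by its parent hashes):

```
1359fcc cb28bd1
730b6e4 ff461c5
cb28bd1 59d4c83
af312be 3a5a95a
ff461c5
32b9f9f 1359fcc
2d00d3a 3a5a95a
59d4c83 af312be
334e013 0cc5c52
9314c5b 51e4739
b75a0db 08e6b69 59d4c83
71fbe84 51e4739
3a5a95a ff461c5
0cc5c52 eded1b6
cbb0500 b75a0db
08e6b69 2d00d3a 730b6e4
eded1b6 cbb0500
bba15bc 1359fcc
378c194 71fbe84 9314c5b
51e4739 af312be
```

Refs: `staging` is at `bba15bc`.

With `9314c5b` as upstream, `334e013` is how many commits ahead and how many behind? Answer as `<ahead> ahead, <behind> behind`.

9 ahead, 2 behind

Reachable from 334e013: {08e6b69, 0cc5c52, 2d00d3a, 334e013, 3a5a95a, 59d4c83, 730b6e4, af312be, b75a0db, cbb0500, eded1b6, ff461c5}.
Reachable from 9314c5b: {3a5a95a, 51e4739, 9314c5b, af312be, ff461c5}.
Only in 334e013's history (ahead): {08e6b69, 0cc5c52, 2d00d3a, 334e013, 59d4c83, 730b6e4, b75a0db, cbb0500, eded1b6} — 9.
Only in 9314c5b's history (behind): {51e4739, 9314c5b} — 2.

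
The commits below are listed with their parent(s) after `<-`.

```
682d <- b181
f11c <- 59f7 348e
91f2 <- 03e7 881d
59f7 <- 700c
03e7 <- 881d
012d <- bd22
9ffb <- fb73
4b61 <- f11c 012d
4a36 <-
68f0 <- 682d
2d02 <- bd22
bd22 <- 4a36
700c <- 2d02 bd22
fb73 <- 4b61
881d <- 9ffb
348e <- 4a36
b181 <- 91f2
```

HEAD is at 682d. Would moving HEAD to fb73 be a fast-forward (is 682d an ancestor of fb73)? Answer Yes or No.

A fast-forward from 682d to fb73 is possible iff 682d is an ancestor of fb73.
Ancestors of fb73: {012d, 2d02, 348e, 4a36, 4b61, 59f7, 700c, bd22, f11c, fb73}.
682d is not among them, so fast-forward is not possible.

No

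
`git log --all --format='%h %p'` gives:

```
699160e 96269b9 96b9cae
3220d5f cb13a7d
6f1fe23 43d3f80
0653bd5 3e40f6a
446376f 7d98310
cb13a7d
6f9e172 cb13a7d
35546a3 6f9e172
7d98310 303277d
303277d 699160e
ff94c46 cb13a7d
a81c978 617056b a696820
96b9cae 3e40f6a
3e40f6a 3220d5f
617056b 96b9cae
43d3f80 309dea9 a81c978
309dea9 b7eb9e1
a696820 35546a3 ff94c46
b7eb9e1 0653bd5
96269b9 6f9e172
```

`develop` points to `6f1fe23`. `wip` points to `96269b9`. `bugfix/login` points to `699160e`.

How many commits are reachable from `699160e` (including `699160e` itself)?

7

Walking parent pointers from 699160e: reachable set = {3220d5f, 3e40f6a, 699160e, 6f9e172, 96269b9, 96b9cae, cb13a7d}.
That is 7 commits.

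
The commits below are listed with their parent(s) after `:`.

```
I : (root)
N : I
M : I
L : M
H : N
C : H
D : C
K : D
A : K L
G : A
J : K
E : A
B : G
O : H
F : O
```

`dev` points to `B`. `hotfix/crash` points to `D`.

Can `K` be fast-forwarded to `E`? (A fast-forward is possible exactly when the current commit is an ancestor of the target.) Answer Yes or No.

A fast-forward from K to E is possible iff K is an ancestor of E.
Ancestors of E: {A, C, D, E, H, I, K, L, M, N}.
K is among them, so fast-forward is possible.

Yes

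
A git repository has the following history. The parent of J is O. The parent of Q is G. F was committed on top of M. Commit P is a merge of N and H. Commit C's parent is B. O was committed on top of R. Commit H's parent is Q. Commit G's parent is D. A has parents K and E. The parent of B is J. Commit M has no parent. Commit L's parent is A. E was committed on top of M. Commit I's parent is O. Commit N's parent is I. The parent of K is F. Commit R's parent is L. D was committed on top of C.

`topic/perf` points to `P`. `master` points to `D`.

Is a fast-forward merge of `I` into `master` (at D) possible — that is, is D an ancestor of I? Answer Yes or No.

A fast-forward from D to I is possible iff D is an ancestor of I.
Ancestors of I: {A, E, F, I, K, L, M, O, R}.
D is not among them, so fast-forward is not possible.

No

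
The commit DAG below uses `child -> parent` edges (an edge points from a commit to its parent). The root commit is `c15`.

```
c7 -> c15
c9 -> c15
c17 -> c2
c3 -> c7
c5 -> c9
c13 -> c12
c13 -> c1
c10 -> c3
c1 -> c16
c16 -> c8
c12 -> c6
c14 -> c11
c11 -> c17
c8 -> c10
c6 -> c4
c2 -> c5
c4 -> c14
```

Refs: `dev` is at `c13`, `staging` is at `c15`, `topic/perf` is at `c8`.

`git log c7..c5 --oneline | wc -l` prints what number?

2

Reachable from c5: {c15, c5, c9}.
Reachable from c7: {c15, c7}.
In c5's history but not c7's: {c5, c9} — 2 commits.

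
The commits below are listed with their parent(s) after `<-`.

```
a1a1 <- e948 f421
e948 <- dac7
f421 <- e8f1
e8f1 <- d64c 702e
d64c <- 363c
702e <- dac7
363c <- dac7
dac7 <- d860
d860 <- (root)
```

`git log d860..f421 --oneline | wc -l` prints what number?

Reachable from f421: {363c, 702e, d64c, d860, dac7, e8f1, f421}.
Reachable from d860: {d860}.
In f421's history but not d860's: {363c, 702e, d64c, dac7, e8f1, f421} — 6 commits.

6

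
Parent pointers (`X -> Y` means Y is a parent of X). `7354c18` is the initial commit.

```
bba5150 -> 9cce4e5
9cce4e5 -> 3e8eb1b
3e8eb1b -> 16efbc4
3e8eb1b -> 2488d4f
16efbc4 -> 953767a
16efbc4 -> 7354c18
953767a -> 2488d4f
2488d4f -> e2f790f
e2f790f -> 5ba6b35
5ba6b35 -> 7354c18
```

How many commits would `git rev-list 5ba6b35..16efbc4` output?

4

Reachable from 16efbc4: {16efbc4, 2488d4f, 5ba6b35, 7354c18, 953767a, e2f790f}.
Reachable from 5ba6b35: {5ba6b35, 7354c18}.
In 16efbc4's history but not 5ba6b35's: {16efbc4, 2488d4f, 953767a, e2f790f} — 4 commits.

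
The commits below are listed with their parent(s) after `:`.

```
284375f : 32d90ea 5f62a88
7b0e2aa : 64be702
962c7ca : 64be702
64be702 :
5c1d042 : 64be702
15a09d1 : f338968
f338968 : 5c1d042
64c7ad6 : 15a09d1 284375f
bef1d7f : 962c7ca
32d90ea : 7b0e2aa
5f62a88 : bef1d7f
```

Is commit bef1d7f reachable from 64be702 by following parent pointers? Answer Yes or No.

Ancestors of 64be702: {64be702}.
bef1d7f is not in that set, so it is not an ancestor of 64be702.

No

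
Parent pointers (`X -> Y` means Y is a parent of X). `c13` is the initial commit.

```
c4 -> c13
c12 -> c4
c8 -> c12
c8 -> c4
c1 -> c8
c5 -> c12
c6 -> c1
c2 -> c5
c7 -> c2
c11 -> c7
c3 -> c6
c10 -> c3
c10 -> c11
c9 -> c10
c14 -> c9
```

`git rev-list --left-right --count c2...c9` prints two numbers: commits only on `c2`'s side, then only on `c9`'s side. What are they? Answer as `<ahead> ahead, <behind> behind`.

0 ahead, 8 behind

Reachable from c2: {c12, c13, c2, c4, c5}.
Reachable from c9: {c1, c10, c11, c12, c13, c2, c3, c4, c5, c6, c7, c8, c9}.
Only in c2's history (ahead): {} — 0.
Only in c9's history (behind): {c1, c10, c11, c3, c6, c7, c8, c9} — 8.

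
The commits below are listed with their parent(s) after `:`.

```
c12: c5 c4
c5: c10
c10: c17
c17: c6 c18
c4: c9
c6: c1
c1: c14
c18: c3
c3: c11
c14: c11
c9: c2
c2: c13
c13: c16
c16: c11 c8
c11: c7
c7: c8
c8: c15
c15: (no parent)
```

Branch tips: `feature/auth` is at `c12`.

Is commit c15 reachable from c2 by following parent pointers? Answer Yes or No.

Yes

Ancestors of c2 (commits reachable by following parents): {c11, c13, c15, c16, c2, c7, c8}.
c15 is in that set, so it is an ancestor of c2.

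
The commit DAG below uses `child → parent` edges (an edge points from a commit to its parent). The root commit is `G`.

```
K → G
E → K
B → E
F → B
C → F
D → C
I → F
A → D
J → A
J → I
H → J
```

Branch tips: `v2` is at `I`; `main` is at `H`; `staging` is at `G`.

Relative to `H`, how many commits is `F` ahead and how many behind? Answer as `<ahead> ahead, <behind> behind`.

Reachable from F: {B, E, F, G, K}.
Reachable from H: {A, B, C, D, E, F, G, H, I, J, K}.
Only in F's history (ahead): {} — 0.
Only in H's history (behind): {A, C, D, H, I, J} — 6.

0 ahead, 6 behind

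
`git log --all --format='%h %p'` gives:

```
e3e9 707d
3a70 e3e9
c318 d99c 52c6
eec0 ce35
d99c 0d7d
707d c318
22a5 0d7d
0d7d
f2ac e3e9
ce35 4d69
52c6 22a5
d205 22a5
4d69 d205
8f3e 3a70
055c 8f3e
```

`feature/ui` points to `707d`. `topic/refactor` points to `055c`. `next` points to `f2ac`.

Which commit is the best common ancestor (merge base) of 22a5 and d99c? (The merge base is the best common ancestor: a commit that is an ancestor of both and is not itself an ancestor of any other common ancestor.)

0d7d

Ancestors of 22a5: {0d7d, 22a5}.
Ancestors of d99c: {0d7d, d99c}.
Common ancestors: {0d7d}.
The only common ancestor is 0d7d, so it is the merge base.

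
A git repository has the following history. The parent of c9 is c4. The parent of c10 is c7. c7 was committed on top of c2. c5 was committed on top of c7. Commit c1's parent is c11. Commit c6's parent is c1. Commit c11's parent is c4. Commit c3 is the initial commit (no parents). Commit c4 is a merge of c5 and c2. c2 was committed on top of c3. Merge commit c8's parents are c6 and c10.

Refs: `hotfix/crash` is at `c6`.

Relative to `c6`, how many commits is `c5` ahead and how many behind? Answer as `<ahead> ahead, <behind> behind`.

Reachable from c5: {c2, c3, c5, c7}.
Reachable from c6: {c1, c11, c2, c3, c4, c5, c6, c7}.
Only in c5's history (ahead): {} — 0.
Only in c6's history (behind): {c1, c11, c4, c6} — 4.

0 ahead, 4 behind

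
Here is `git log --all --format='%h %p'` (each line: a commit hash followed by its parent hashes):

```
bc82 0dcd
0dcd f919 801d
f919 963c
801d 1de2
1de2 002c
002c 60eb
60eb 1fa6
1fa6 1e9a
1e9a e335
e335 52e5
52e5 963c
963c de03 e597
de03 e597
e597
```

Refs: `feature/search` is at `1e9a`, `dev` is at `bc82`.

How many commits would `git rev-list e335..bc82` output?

9

Reachable from bc82: {002c, 0dcd, 1de2, 1e9a, 1fa6, 52e5, 60eb, 801d, 963c, bc82, de03, e335, e597, f919}.
Reachable from e335: {52e5, 963c, de03, e335, e597}.
In bc82's history but not e335's: {002c, 0dcd, 1de2, 1e9a, 1fa6, 60eb, 801d, bc82, f919} — 9 commits.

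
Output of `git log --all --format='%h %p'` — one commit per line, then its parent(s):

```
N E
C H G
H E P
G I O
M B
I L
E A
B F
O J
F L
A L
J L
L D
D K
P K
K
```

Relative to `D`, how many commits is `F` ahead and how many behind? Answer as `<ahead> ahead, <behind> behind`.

Reachable from F: {D, F, K, L}.
Reachable from D: {D, K}.
Only in F's history (ahead): {F, L} — 2.
Only in D's history (behind): {} — 0.

2 ahead, 0 behind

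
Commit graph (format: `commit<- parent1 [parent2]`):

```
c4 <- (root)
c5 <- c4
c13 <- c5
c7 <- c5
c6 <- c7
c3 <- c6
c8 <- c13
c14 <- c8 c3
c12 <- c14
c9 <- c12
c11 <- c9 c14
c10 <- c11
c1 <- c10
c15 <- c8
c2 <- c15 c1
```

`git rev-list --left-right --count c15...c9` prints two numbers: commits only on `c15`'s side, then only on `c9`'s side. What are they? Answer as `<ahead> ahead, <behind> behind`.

Reachable from c15: {c13, c15, c4, c5, c8}.
Reachable from c9: {c12, c13, c14, c3, c4, c5, c6, c7, c8, c9}.
Only in c15's history (ahead): {c15} — 1.
Only in c9's history (behind): {c12, c14, c3, c6, c7, c9} — 6.

1 ahead, 6 behind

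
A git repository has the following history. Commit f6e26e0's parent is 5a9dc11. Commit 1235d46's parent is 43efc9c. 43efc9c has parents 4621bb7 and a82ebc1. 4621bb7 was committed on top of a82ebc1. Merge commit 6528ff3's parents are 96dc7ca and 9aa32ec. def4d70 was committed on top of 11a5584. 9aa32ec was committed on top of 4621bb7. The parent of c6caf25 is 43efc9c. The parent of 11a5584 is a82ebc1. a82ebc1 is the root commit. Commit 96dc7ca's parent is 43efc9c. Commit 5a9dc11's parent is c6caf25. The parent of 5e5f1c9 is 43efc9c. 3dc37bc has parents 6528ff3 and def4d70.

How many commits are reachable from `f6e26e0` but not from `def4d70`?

5

Reachable from f6e26e0: {43efc9c, 4621bb7, 5a9dc11, a82ebc1, c6caf25, f6e26e0}.
Reachable from def4d70: {11a5584, a82ebc1, def4d70}.
In f6e26e0's history but not def4d70's: {43efc9c, 4621bb7, 5a9dc11, c6caf25, f6e26e0} — 5 commits.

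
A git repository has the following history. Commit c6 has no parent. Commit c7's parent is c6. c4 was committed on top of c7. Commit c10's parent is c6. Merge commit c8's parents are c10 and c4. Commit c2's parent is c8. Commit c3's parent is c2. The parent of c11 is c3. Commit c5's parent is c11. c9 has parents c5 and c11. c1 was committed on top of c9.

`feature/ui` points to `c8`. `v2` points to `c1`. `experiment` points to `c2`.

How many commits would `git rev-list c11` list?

Walking parent pointers from c11: reachable set = {c10, c11, c2, c3, c4, c6, c7, c8}.
That is 8 commits.

8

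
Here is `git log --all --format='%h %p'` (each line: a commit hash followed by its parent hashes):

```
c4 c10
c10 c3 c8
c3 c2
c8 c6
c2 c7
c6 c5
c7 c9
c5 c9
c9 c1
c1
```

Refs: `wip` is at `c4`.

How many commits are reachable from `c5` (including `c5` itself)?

3

Walking parent pointers from c5: reachable set = {c1, c5, c9}.
That is 3 commits.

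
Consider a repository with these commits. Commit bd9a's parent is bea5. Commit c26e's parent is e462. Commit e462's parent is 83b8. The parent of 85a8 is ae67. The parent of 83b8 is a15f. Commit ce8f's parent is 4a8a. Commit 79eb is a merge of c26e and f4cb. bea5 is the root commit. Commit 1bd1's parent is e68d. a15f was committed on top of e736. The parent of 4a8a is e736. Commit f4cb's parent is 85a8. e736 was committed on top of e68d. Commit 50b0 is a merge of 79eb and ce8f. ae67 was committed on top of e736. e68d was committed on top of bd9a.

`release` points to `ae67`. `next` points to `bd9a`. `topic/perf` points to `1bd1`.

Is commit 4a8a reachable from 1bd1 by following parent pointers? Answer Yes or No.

Ancestors of 1bd1: {1bd1, bd9a, bea5, e68d}.
4a8a is not in that set, so it is not an ancestor of 1bd1.

No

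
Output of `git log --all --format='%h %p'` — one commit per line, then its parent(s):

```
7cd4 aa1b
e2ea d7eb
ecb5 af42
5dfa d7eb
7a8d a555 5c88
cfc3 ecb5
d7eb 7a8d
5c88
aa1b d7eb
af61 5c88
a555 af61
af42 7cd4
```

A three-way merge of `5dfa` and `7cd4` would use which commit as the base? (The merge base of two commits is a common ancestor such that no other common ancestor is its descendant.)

d7eb

Ancestors of 5dfa: {5c88, 5dfa, 7a8d, a555, af61, d7eb}.
Ancestors of 7cd4: {5c88, 7a8d, 7cd4, a555, aa1b, af61, d7eb}.
Common ancestors: {5c88, 7a8d, a555, af61, d7eb}.
Among these, d7eb is not an ancestor of any other common ancestor — it is the merge base.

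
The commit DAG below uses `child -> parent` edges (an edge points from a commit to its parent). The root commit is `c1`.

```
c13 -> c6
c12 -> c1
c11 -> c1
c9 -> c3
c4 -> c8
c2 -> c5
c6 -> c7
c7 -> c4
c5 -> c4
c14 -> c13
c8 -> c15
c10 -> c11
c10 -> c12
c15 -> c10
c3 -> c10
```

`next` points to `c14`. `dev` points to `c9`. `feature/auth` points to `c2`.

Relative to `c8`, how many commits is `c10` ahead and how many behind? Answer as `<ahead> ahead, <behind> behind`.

0 ahead, 2 behind

Reachable from c10: {c1, c10, c11, c12}.
Reachable from c8: {c1, c10, c11, c12, c15, c8}.
Only in c10's history (ahead): {} — 0.
Only in c8's history (behind): {c15, c8} — 2.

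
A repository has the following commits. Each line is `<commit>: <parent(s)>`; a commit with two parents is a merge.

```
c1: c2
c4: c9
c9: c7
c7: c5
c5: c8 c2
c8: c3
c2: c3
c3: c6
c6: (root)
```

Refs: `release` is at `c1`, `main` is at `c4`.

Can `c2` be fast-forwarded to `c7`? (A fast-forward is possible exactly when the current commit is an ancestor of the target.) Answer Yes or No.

Yes

A fast-forward from c2 to c7 is possible iff c2 is an ancestor of c7.
Ancestors of c7: {c2, c3, c5, c6, c7, c8}.
c2 is among them, so fast-forward is possible.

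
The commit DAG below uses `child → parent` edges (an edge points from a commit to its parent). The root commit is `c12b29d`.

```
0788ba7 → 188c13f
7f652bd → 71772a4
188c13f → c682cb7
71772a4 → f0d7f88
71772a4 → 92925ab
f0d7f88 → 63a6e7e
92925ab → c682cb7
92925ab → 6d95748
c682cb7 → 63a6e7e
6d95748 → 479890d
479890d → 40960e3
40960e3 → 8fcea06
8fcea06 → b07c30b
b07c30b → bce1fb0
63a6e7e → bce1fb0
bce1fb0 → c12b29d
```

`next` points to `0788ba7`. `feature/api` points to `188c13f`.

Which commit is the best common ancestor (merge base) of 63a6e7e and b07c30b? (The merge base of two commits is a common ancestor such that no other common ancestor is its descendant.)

Ancestors of 63a6e7e: {63a6e7e, bce1fb0, c12b29d}.
Ancestors of b07c30b: {b07c30b, bce1fb0, c12b29d}.
Common ancestors: {bce1fb0, c12b29d}.
Among these, bce1fb0 is not an ancestor of any other common ancestor — it is the merge base.

bce1fb0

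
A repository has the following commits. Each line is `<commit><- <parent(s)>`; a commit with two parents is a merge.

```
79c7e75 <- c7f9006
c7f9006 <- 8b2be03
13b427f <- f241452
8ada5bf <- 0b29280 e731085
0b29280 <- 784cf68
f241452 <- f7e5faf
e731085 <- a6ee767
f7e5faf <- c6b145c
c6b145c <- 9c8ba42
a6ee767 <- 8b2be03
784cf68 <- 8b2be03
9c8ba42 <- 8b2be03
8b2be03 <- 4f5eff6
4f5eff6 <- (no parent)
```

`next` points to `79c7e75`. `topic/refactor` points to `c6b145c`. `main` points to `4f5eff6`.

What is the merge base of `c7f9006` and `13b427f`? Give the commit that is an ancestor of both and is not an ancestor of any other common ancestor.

Ancestors of c7f9006: {4f5eff6, 8b2be03, c7f9006}.
Ancestors of 13b427f: {13b427f, 4f5eff6, 8b2be03, 9c8ba42, c6b145c, f241452, f7e5faf}.
Common ancestors: {4f5eff6, 8b2be03}.
Among these, 8b2be03 is not an ancestor of any other common ancestor — it is the merge base.

8b2be03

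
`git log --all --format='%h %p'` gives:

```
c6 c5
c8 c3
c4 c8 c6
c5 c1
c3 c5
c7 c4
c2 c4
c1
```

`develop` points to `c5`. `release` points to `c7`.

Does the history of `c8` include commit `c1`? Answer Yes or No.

Ancestors of c8 (commits reachable by following parents): {c1, c3, c5, c8}.
c1 is in that set, so it is an ancestor of c8.

Yes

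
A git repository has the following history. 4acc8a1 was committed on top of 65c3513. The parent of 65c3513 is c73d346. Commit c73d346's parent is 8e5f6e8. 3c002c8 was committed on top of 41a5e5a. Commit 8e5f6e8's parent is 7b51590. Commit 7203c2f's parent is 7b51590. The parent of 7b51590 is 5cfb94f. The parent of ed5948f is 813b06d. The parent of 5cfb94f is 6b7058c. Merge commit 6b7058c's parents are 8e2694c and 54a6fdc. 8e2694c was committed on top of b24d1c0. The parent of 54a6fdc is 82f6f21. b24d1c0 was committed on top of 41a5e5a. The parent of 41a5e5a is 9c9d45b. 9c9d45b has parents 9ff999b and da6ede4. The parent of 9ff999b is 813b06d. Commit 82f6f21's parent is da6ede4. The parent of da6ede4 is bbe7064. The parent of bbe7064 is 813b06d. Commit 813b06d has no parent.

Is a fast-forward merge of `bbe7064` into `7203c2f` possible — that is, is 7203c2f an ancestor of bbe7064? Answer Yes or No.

A fast-forward from 7203c2f to bbe7064 is possible iff 7203c2f is an ancestor of bbe7064.
Ancestors of bbe7064: {813b06d, bbe7064}.
7203c2f is not among them, so fast-forward is not possible.

No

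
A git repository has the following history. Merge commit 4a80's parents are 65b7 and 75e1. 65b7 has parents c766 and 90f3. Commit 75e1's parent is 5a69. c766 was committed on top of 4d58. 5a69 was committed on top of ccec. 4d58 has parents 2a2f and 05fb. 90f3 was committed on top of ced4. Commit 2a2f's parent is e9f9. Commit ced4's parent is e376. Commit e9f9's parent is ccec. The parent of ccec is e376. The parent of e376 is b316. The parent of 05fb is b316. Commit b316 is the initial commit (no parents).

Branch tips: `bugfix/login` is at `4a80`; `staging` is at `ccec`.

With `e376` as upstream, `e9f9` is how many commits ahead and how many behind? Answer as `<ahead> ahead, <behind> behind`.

Reachable from e9f9: {b316, ccec, e376, e9f9}.
Reachable from e376: {b316, e376}.
Only in e9f9's history (ahead): {ccec, e9f9} — 2.
Only in e376's history (behind): {} — 0.

2 ahead, 0 behind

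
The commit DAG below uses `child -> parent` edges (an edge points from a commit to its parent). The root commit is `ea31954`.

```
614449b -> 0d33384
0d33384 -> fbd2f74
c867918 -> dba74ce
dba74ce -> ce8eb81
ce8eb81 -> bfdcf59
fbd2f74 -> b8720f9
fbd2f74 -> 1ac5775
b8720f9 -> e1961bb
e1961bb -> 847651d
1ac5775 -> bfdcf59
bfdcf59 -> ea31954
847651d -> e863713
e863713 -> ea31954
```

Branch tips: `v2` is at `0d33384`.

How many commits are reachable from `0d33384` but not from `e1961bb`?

5

Reachable from 0d33384: {0d33384, 1ac5775, 847651d, b8720f9, bfdcf59, e1961bb, e863713, ea31954, fbd2f74}.
Reachable from e1961bb: {847651d, e1961bb, e863713, ea31954}.
In 0d33384's history but not e1961bb's: {0d33384, 1ac5775, b8720f9, bfdcf59, fbd2f74} — 5 commits.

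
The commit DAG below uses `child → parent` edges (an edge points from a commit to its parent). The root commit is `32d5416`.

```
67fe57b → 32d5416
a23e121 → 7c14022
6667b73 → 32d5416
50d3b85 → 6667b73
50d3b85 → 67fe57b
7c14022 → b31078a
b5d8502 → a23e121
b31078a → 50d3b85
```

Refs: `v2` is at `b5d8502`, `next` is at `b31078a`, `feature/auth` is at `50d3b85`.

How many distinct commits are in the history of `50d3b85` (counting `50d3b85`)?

4

Walking parent pointers from 50d3b85: reachable set = {32d5416, 50d3b85, 6667b73, 67fe57b}.
That is 4 commits.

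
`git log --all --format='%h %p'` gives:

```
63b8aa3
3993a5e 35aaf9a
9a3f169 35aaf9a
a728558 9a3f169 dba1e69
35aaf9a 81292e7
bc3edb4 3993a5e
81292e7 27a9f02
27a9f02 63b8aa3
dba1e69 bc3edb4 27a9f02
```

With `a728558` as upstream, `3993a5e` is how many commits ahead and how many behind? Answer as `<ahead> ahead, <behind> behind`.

Reachable from 3993a5e: {27a9f02, 35aaf9a, 3993a5e, 63b8aa3, 81292e7}.
Reachable from a728558: {27a9f02, 35aaf9a, 3993a5e, 63b8aa3, 81292e7, 9a3f169, a728558, bc3edb4, dba1e69}.
Only in 3993a5e's history (ahead): {} — 0.
Only in a728558's history (behind): {9a3f169, a728558, bc3edb4, dba1e69} — 4.

0 ahead, 4 behind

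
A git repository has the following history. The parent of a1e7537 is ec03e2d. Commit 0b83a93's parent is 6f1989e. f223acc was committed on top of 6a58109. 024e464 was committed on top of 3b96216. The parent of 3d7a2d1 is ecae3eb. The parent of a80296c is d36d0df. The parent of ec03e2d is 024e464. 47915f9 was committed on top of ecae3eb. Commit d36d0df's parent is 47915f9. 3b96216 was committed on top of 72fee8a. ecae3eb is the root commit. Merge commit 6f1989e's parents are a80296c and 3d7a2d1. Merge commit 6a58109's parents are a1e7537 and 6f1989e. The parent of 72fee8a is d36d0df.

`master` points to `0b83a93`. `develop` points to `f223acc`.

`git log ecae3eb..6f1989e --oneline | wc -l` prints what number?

5

Reachable from 6f1989e: {3d7a2d1, 47915f9, 6f1989e, a80296c, d36d0df, ecae3eb}.
Reachable from ecae3eb: {ecae3eb}.
In 6f1989e's history but not ecae3eb's: {3d7a2d1, 47915f9, 6f1989e, a80296c, d36d0df} — 5 commits.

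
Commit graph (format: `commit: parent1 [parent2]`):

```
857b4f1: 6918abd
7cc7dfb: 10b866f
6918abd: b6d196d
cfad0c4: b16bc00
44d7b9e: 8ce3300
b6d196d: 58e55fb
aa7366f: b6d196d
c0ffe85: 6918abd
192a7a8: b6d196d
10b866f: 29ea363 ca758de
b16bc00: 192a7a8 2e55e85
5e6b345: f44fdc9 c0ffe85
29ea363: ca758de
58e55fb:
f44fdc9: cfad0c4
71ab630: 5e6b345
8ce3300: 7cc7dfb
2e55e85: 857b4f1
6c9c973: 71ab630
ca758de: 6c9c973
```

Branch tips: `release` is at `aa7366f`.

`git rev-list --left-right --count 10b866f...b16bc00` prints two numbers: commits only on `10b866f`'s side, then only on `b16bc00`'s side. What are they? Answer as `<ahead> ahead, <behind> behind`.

9 ahead, 0 behind

Reachable from 10b866f: {10b866f, 192a7a8, 29ea363, 2e55e85, 58e55fb, 5e6b345, 6918abd, 6c9c973, 71ab630, 857b4f1, b16bc00, b6d196d, c0ffe85, ca758de, cfad0c4, f44fdc9}.
Reachable from b16bc00: {192a7a8, 2e55e85, 58e55fb, 6918abd, 857b4f1, b16bc00, b6d196d}.
Only in 10b866f's history (ahead): {10b866f, 29ea363, 5e6b345, 6c9c973, 71ab630, c0ffe85, ca758de, cfad0c4, f44fdc9} — 9.
Only in b16bc00's history (behind): {} — 0.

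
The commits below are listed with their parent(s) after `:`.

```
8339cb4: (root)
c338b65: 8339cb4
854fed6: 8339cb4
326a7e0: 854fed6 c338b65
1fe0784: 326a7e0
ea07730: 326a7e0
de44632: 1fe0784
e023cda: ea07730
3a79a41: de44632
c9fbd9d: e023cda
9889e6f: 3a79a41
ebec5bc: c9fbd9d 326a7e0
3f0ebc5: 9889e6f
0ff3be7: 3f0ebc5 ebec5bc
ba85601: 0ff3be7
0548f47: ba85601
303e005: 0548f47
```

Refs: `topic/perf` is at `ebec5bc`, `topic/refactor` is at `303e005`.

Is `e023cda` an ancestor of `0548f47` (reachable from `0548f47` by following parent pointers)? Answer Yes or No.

Ancestors of 0548f47 (commits reachable by following parents): {0548f47, 0ff3be7, 1fe0784, 326a7e0, 3a79a41, 3f0ebc5, 8339cb4, 854fed6, 9889e6f, ba85601, c338b65, c9fbd9d, de44632, e023cda, ea07730, ebec5bc}.
e023cda is in that set, so it is an ancestor of 0548f47.

Yes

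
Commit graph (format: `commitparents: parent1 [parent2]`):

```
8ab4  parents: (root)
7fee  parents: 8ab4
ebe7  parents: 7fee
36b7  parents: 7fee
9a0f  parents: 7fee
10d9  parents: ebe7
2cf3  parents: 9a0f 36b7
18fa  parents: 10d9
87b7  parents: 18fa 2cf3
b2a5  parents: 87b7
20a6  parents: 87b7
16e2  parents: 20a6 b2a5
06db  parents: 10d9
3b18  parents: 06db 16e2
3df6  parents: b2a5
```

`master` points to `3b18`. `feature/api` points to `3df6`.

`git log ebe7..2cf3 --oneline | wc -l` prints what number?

Reachable from 2cf3: {2cf3, 36b7, 7fee, 8ab4, 9a0f}.
Reachable from ebe7: {7fee, 8ab4, ebe7}.
In 2cf3's history but not ebe7's: {2cf3, 36b7, 9a0f} — 3 commits.

3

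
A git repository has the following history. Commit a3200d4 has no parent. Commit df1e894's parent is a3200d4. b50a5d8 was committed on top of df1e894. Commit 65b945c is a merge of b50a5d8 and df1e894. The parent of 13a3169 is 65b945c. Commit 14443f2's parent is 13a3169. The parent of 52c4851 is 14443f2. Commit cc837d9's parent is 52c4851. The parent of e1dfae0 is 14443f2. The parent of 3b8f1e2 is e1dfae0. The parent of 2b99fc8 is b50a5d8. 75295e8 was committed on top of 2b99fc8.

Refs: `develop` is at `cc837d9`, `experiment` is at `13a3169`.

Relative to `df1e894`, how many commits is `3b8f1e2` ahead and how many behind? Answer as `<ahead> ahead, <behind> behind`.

Reachable from 3b8f1e2: {13a3169, 14443f2, 3b8f1e2, 65b945c, a3200d4, b50a5d8, df1e894, e1dfae0}.
Reachable from df1e894: {a3200d4, df1e894}.
Only in 3b8f1e2's history (ahead): {13a3169, 14443f2, 3b8f1e2, 65b945c, b50a5d8, e1dfae0} — 6.
Only in df1e894's history (behind): {} — 0.

6 ahead, 0 behind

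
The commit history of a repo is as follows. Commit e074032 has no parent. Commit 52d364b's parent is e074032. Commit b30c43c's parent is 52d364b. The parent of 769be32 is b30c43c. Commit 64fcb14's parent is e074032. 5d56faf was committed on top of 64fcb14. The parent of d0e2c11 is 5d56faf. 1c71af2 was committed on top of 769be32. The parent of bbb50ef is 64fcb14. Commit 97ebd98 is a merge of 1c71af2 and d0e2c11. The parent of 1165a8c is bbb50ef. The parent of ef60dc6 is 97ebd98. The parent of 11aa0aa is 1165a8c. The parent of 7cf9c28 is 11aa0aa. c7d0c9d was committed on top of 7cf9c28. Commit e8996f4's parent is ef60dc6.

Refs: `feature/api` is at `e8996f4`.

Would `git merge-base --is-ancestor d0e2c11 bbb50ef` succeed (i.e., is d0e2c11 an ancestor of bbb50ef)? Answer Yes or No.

Ancestors of bbb50ef: {64fcb14, bbb50ef, e074032}.
d0e2c11 is not in that set, so it is not an ancestor of bbb50ef.

No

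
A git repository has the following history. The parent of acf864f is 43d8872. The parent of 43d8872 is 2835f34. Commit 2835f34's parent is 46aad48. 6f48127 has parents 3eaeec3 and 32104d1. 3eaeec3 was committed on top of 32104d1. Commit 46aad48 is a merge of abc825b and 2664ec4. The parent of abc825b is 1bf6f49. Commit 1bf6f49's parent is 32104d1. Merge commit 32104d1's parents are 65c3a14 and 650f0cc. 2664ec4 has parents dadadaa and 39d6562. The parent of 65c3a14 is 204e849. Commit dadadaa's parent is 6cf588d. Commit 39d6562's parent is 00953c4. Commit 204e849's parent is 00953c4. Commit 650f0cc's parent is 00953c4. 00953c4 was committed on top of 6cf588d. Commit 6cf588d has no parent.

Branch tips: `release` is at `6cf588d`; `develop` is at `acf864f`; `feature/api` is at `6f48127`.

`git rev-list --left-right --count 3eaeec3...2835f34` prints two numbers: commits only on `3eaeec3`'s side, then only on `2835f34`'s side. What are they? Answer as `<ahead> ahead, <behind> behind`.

1 ahead, 7 behind

Reachable from 3eaeec3: {00953c4, 204e849, 32104d1, 3eaeec3, 650f0cc, 65c3a14, 6cf588d}.
Reachable from 2835f34: {00953c4, 1bf6f49, 204e849, 2664ec4, 2835f34, 32104d1, 39d6562, 46aad48, 650f0cc, 65c3a14, 6cf588d, abc825b, dadadaa}.
Only in 3eaeec3's history (ahead): {3eaeec3} — 1.
Only in 2835f34's history (behind): {1bf6f49, 2664ec4, 2835f34, 39d6562, 46aad48, abc825b, dadadaa} — 7.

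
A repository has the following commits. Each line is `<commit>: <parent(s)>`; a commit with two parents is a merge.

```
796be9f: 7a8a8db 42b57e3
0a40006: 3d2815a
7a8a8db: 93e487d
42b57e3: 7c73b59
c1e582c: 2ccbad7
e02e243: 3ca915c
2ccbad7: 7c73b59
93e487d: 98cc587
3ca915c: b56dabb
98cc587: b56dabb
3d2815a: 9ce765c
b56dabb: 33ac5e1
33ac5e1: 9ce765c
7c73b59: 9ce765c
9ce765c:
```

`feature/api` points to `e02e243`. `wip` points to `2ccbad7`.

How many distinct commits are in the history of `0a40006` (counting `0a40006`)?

Walking parent pointers from 0a40006: reachable set = {0a40006, 3d2815a, 9ce765c}.
That is 3 commits.

3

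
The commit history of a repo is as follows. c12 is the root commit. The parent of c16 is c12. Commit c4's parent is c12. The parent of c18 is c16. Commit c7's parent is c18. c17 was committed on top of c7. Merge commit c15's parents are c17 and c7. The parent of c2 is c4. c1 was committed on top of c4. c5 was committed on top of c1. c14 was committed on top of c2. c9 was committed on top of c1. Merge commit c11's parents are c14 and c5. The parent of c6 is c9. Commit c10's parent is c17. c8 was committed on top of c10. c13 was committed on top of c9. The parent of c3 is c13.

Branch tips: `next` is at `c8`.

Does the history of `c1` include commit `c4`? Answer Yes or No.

Yes

Ancestors of c1 (commits reachable by following parents): {c1, c12, c4}.
c4 is in that set, so it is an ancestor of c1.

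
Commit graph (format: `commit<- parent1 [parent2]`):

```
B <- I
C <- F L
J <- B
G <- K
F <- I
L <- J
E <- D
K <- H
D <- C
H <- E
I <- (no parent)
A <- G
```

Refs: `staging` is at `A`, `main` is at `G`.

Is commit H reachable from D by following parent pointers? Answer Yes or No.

No

Ancestors of D: {B, C, D, F, I, J, L}.
H is not in that set, so it is not an ancestor of D.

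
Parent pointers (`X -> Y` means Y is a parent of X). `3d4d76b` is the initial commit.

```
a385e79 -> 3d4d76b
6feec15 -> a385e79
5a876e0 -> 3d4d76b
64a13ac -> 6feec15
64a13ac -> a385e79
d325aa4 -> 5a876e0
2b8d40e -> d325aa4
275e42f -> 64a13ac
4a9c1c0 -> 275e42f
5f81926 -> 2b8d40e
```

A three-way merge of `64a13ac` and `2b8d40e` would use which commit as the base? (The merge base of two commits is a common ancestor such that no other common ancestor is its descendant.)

3d4d76b

Ancestors of 64a13ac: {3d4d76b, 64a13ac, 6feec15, a385e79}.
Ancestors of 2b8d40e: {2b8d40e, 3d4d76b, 5a876e0, d325aa4}.
Common ancestors: {3d4d76b}.
The only common ancestor is 3d4d76b, so it is the merge base.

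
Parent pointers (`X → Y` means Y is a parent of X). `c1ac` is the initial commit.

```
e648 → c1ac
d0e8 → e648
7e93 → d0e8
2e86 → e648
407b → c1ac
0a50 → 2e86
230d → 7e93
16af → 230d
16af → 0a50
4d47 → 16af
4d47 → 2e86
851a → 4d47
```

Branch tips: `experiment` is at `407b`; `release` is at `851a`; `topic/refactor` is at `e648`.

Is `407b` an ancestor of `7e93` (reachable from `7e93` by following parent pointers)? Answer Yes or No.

No

Ancestors of 7e93: {7e93, c1ac, d0e8, e648}.
407b is not in that set, so it is not an ancestor of 7e93.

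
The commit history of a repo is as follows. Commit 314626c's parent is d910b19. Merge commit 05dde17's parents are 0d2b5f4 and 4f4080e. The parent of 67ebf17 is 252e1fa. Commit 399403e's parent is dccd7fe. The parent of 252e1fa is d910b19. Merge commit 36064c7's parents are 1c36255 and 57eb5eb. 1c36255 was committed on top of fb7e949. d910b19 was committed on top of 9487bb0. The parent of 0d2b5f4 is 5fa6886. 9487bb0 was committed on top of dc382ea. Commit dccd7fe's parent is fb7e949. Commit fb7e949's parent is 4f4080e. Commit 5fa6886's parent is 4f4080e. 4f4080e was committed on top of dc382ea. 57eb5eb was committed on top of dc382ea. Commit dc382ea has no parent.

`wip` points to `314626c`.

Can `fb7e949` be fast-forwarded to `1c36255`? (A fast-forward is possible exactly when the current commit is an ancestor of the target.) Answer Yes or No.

Yes

A fast-forward from fb7e949 to 1c36255 is possible iff fb7e949 is an ancestor of 1c36255.
Ancestors of 1c36255: {1c36255, 4f4080e, dc382ea, fb7e949}.
fb7e949 is among them, so fast-forward is possible.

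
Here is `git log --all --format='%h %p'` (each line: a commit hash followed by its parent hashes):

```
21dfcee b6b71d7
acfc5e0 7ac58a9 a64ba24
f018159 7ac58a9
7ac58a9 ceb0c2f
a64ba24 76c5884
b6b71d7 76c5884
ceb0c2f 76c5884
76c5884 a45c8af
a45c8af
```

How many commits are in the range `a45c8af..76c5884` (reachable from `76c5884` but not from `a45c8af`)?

Reachable from 76c5884: {76c5884, a45c8af}.
Reachable from a45c8af: {a45c8af}.
In 76c5884's history but not a45c8af's: {76c5884} — 1 commit.

1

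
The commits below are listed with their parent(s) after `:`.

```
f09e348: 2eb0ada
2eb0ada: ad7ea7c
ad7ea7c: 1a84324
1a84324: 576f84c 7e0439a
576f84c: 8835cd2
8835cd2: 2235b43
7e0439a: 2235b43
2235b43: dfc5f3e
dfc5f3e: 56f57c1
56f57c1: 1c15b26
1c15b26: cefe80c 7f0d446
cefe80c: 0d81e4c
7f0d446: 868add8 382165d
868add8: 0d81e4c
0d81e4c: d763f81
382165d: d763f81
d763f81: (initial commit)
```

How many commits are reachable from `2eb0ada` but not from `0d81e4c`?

14

Reachable from 2eb0ada: {0d81e4c, 1a84324, 1c15b26, 2235b43, 2eb0ada, 382165d, 56f57c1, 576f84c, 7e0439a, 7f0d446, 868add8, 8835cd2, ad7ea7c, cefe80c, d763f81, dfc5f3e}.
Reachable from 0d81e4c: {0d81e4c, d763f81}.
In 2eb0ada's history but not 0d81e4c's: {1a84324, 1c15b26, 2235b43, 2eb0ada, 382165d, 56f57c1, 576f84c, 7e0439a, 7f0d446, 868add8, 8835cd2, ad7ea7c, cefe80c, dfc5f3e} — 14 commits.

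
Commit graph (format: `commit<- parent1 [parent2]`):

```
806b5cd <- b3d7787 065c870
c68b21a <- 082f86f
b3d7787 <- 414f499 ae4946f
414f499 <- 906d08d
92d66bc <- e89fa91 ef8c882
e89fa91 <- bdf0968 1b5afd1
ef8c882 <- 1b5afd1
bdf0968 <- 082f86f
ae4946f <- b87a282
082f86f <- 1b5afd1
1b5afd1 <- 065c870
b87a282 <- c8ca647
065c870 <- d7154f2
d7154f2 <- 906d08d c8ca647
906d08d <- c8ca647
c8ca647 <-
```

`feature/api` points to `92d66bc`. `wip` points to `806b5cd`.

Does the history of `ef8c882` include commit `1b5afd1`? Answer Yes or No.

Ancestors of ef8c882 (commits reachable by following parents): {065c870, 1b5afd1, 906d08d, c8ca647, d7154f2, ef8c882}.
1b5afd1 is in that set, so it is an ancestor of ef8c882.

Yes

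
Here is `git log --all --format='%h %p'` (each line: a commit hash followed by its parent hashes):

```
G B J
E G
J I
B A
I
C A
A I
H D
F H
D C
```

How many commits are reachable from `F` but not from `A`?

4

Reachable from F: {A, C, D, F, H, I}.
Reachable from A: {A, I}.
In F's history but not A's: {C, D, F, H} — 4 commits.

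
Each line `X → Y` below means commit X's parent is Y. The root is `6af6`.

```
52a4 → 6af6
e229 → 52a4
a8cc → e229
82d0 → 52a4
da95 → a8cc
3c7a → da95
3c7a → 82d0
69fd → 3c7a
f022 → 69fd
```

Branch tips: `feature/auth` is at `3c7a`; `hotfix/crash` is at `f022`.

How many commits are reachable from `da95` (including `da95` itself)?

Walking parent pointers from da95: reachable set = {52a4, 6af6, a8cc, da95, e229}.
That is 5 commits.

5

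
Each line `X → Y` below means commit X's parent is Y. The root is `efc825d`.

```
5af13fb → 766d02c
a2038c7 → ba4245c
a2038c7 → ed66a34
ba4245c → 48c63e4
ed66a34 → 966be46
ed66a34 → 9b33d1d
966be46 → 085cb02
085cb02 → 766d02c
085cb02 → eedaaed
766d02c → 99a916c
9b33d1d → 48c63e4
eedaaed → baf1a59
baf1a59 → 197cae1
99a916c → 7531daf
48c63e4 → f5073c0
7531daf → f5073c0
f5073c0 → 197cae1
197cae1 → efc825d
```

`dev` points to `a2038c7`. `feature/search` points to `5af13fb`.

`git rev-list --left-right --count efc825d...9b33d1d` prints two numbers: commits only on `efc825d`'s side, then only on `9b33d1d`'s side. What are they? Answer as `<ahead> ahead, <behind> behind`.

Reachable from efc825d: {efc825d}.
Reachable from 9b33d1d: {197cae1, 48c63e4, 9b33d1d, efc825d, f5073c0}.
Only in efc825d's history (ahead): {} — 0.
Only in 9b33d1d's history (behind): {197cae1, 48c63e4, 9b33d1d, f5073c0} — 4.

0 ahead, 4 behind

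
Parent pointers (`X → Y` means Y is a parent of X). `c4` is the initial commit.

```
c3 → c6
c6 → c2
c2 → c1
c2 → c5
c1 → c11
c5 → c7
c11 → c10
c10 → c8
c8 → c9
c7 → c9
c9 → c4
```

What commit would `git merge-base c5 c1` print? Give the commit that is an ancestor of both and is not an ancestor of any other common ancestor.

c9

Ancestors of c5: {c4, c5, c7, c9}.
Ancestors of c1: {c1, c10, c11, c4, c8, c9}.
Common ancestors: {c4, c9}.
Among these, c9 is not an ancestor of any other common ancestor — it is the merge base.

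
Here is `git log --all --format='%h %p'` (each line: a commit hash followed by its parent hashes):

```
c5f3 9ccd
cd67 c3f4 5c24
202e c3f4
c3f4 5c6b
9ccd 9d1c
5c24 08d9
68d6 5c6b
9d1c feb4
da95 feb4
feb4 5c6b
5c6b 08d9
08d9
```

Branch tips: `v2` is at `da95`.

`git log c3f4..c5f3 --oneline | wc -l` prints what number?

4

Reachable from c5f3: {08d9, 5c6b, 9ccd, 9d1c, c5f3, feb4}.
Reachable from c3f4: {08d9, 5c6b, c3f4}.
In c5f3's history but not c3f4's: {9ccd, 9d1c, c5f3, feb4} — 4 commits.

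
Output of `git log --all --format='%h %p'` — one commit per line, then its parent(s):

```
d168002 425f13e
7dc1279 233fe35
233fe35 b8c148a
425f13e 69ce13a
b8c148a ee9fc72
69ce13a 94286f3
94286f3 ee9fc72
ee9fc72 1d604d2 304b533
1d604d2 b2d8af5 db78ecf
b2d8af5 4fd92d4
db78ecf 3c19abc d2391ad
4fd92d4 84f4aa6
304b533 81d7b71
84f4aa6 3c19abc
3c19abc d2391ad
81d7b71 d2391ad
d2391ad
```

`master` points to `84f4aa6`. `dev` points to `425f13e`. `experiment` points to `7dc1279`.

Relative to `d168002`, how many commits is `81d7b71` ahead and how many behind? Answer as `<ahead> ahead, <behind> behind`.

0 ahead, 12 behind

Reachable from 81d7b71: {81d7b71, d2391ad}.
Reachable from d168002: {1d604d2, 304b533, 3c19abc, 425f13e, 4fd92d4, 69ce13a, 81d7b71, 84f4aa6, 94286f3, b2d8af5, d168002, d2391ad, db78ecf, ee9fc72}.
Only in 81d7b71's history (ahead): {} — 0.
Only in d168002's history (behind): {1d604d2, 304b533, 3c19abc, 425f13e, 4fd92d4, 69ce13a, 84f4aa6, 94286f3, b2d8af5, d168002, db78ecf, ee9fc72} — 12.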